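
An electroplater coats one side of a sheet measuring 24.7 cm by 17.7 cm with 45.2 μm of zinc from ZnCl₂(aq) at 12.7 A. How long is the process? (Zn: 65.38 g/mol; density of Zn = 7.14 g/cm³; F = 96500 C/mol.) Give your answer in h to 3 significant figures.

Plated area = 24.7 × 17.7 = 437.2 cm²
Volume = 437.2 × 45.2×10⁻⁴ cm = 1.976 cm³
m(Zn) = 1.976 × 7.14 = 14.11 g
n(Zn) = 14.11 / 65.38 = 0.2158 mol; n(e⁻) = 2 × 0.2158 = 0.4316 mol
Q = 0.4316 × 96500 = 41650 C
t = 41650 / 12.7 = 3280 s = 0.911 h

0.911 h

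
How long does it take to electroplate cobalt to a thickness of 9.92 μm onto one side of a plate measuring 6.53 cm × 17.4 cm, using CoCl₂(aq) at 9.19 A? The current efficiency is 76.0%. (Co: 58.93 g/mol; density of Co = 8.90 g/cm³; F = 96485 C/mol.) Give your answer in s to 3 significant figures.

Plated area = 6.53 × 17.4 = 113.6 cm²
Volume = 113.6 × 9.92×10⁻⁴ cm = 0.1127 cm³
m(Co) = 0.1127 × 8.90 = 1.003 g
n(Co) = 1.003 / 58.93 = 0.01702 mol; n(e⁻) = 2 × 0.01702 = 0.03404 mol
Q = 0.03404 × 96485 / 0.760 = 4322 C
t = 4322 / 9.19 = 470.3 s

470 s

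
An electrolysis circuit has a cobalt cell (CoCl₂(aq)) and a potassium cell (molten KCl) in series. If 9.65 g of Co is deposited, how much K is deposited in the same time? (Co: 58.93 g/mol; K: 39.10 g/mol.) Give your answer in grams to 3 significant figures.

n(Co) = 9.65 / 58.93 = 0.1638 mol
Co²⁺ + 2e⁻ → Co, so n(e⁻) = 2 × 0.1638 = 0.3276 mol
Since the cells are in series, n(e⁻) in the K cell is also 0.3276 mol.
K⁺ + e⁻ → K, so n(K) = 0.3276 mol
m(K) = 0.3276 × 39.10 = 12.8 g

12.8 g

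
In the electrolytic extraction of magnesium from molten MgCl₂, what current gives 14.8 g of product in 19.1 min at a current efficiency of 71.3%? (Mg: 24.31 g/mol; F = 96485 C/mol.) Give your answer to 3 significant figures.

144 A

n(Mg) = 14.8 / 24.31 = 0.6088 mol
Mg²⁺ + 2e⁻ → Mg, so n(e⁻) = 2 × 0.6088 = 1.218 mol
Q = 1.218 × 96485 / 0.713 = 1.648×10^5 C
I = Q / t = 1.648×10^5 / 1146 s = 144 A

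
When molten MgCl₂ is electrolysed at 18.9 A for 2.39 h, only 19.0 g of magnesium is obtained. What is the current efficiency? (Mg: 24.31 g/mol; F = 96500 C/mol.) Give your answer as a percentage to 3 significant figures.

Q = 18.9 × 8604 = 1.626×10^5 C
n(e⁻) = 1.626×10^5 / 96500 = 1.685 mol
Mg²⁺ + 2e⁻ → Mg, so theoretical n(Mg) = 0.8425 mol → 20.48 g
Efficiency = 19.0 / 20.48 = 0.9277 = 92.8%

92.8%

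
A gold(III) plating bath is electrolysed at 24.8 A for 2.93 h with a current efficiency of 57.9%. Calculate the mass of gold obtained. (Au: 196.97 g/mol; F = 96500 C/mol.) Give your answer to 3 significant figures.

Q = 24.8 × 10548 = 2.616×10^5 C
n(e⁻) = 2.616×10^5 / 96500 = 2.711 mol
Au³⁺ + 3e⁻ → Au, so theoretical m(Au) = 0.9037 × 196.97 = 178.0 g
Actual mass = 57.9% × 178.0 = 103 g

103 g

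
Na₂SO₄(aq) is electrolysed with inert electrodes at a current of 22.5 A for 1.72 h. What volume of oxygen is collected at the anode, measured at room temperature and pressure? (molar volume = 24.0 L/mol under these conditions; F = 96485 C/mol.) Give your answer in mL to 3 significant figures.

8660 mL

Q = 22.5 A × 6192 s = 1.393×10^5 C
n(e⁻) = 1.393×10^5 / 96485 = 1.444 mol
2H₂O → O₂ + 4H⁺ + 4e⁻, so n(O₂) = 1.444 / 4 = 0.3610 mol
V = 0.3610 × 24.0 = 8.664 L
= 8660 mL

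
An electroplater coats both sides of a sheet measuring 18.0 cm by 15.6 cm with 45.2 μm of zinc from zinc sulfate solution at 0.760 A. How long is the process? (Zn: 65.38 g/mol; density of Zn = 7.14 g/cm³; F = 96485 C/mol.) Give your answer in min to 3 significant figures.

1170 min

Plated area = 2 × 18.0 × 15.6 = 561.6 cm²
Volume = 561.6 × 45.2×10⁻⁴ cm = 2.538 cm³
m(Zn) = 2.538 × 7.14 = 18.12 g
n(Zn) = 18.12 / 65.38 = 0.2771 mol; n(e⁻) = 2 × 0.2771 = 0.5542 mol
Q = 0.5542 × 96485 = 53470 C
t = 53470 / 0.760 = 70360 s = 1170 min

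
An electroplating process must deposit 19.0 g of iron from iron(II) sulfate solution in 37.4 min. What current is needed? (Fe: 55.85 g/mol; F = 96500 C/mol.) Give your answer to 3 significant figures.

n(Fe) = 19.0 / 55.85 = 0.3402 mol
Fe²⁺ + 2e⁻ → Fe, so n(e⁻) = 2 × 0.3402 = 0.6804 mol
Q = 0.6804 × 96500 = 65660 C
I = Q / t = 65660 / 2244 s = 29.3 A

29.3 A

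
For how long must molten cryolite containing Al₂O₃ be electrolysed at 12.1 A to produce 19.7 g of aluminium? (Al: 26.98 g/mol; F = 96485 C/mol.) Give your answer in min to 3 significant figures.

291 min

n(Al) = 19.7 / 26.98 = 0.7302 mol
Al³⁺ + 3e⁻ → Al, so n(e⁻) = 3 × 0.7302 = 2.191 mol
Q = 2.191 × 96485 = 2.114×10^5 C
t = Q / I = 2.114×10^5 / 12.1 = 17470 s = 291 min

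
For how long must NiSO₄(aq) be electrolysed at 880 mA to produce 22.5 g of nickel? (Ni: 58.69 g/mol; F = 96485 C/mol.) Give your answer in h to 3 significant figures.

n(Ni) = 22.5 / 58.69 = 0.3834 mol
Ni²⁺ + 2e⁻ → Ni, so n(e⁻) = 2 × 0.3834 = 0.7668 mol
Q = 0.7668 × 96485 = 73980 C
t = Q / I = 73980 / 0.880 = 84070 s = 23.4 h

23.4 h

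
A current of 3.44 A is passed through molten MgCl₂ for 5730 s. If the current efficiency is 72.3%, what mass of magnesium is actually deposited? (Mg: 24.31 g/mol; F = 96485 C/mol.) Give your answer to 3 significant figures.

Q = 3.44 × 5730 = 19710 C
n(e⁻) = 19710 / 96485 = 0.2043 mol
Mg²⁺ + 2e⁻ → Mg, so theoretical m(Mg) = 0.1022 × 24.31 = 2.484 g
Actual mass = 72.3% × 2.484 = 1.80 g

1.80 g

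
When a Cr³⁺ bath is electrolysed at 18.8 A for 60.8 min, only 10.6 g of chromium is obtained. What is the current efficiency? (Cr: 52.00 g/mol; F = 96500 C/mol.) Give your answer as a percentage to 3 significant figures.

Q = 18.8 × 3648 = 68580 C
n(e⁻) = 68580 / 96500 = 0.7107 mol
Cr³⁺ + 3e⁻ → Cr, so theoretical n(Cr) = 0.2369 mol → 12.32 g
Efficiency = 10.6 / 12.32 = 0.8604 = 86.0%

86.0%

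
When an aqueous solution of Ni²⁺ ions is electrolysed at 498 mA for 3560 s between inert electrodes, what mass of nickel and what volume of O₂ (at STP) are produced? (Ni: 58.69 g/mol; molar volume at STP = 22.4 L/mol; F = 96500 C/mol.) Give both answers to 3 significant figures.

Q = 0.498 × 3560 = 1773 C; n(e⁻) = 1773 / 96500 = 0.01837 mol
Cathode: Ni²⁺ + 2e⁻ → Ni → n(Ni) = 0.01837/2 = 0.009185 mol → 0.539 g
Anode: 2H₂O → O₂ + 4H⁺ + 4e⁻ → n(O₂) = 0.01837/4 = 0.004593 mol → 0.103 L

0.539 g Ni; 0.103 L O₂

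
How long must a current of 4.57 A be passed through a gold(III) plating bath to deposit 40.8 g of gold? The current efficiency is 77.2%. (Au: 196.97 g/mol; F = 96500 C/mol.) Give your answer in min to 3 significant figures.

n(Au) = 40.8 / 196.97 = 0.2071 mol
Au³⁺ + 3e⁻ → Au, so n(e⁻) = 3 × 0.2071 = 0.6213 mol
Q = 0.6213 × 96500 / 0.772 = 77660 C
t = Q / I = 77660 / 4.57 = 16990 s = 283 min

283 min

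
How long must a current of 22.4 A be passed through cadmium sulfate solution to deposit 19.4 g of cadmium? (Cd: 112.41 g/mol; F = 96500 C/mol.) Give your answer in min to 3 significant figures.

24.8 min

n(Cd) = 19.4 / 112.41 = 0.1726 mol
Cd²⁺ + 2e⁻ → Cd, so n(e⁻) = 2 × 0.1726 = 0.3452 mol
Q = 0.3452 × 96500 = 33310 C
t = Q / I = 33310 / 22.4 = 1487 s = 24.8 min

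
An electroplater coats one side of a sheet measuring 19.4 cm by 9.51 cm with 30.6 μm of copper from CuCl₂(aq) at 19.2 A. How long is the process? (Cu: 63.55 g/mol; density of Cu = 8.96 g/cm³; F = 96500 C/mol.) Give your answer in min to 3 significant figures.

Plated area = 19.4 × 9.51 = 184.5 cm²
Volume = 184.5 × 30.6×10⁻⁴ cm = 0.5646 cm³
m(Cu) = 0.5646 × 8.96 = 5.059 g
n(Cu) = 5.059 / 63.55 = 0.07961 mol; n(e⁻) = 2 × 0.07961 = 0.1592 mol
Q = 0.1592 × 96500 = 15360 C
t = 15360 / 19.2 = 800.0 s = 13.3 min

13.3 min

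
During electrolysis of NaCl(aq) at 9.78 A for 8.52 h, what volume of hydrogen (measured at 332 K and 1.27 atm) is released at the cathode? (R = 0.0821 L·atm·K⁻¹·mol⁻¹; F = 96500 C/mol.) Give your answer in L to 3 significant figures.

Q = 9.78 A × 30672 s = 3.000×10^5 C
Moles of electrons = 3.000×10^5 / 96500 = 3.109 mol
2H⁺ + 2e⁻ → H₂, so n(H₂) = 3.109 / 2 = 1.555 mol
V = nRT/P = 1.555 × 0.0821 × 332 / 1.27 = 33.37 L

33.4 L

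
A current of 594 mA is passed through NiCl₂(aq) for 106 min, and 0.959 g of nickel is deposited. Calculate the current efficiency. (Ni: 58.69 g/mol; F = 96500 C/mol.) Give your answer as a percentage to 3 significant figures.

Q = 0.594 × 6360 = 3778 C
n(e⁻) = 3778 / 96500 = 0.03915 mol
Ni²⁺ + 2e⁻ → Ni, so theoretical n(Ni) = 0.01958 mol → 1.149 g
Efficiency = 0.959 / 1.149 = 0.8346 = 83.5%

83.5%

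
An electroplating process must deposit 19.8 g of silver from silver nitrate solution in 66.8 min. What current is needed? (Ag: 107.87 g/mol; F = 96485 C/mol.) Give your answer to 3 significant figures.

n(Ag) = 19.8 / 107.87 = 0.1836 mol
Ag⁺ + e⁻ → Ag, so n(e⁻) = 0.1836 mol
Q = 0.1836 × 96485 = 17710 C
I = Q / t = 17710 / 4008 s = 4.42 A

4.42 A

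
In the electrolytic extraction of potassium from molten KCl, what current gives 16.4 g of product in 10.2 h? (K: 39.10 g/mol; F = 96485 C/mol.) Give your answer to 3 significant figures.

1.10 A

n(K) = 16.4 / 39.10 = 0.4194 mol
K⁺ + e⁻ → K, so n(e⁻) = 0.4194 mol
Q = 0.4194 × 96485 = 40470 C
I = Q / t = 40470 / 36720 s = 1.10 A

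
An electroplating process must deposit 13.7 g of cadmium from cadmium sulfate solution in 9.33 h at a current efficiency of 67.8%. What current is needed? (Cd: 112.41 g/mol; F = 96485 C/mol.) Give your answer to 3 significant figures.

1.03 A

n(Cd) = 13.7 / 112.41 = 0.1219 mol
Cd²⁺ + 2e⁻ → Cd, so n(e⁻) = 2 × 0.1219 = 0.2438 mol
Q = 0.2438 × 96485 / 0.678 = 34690 C
I = Q / t = 34690 / 33588 s = 1.03 A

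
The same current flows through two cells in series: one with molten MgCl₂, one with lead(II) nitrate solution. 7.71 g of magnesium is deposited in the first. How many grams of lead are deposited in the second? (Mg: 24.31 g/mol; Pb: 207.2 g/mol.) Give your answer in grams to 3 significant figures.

65.7 g

n(Mg) = 7.71 / 24.31 = 0.3172 mol
Mg²⁺ + 2e⁻ → Mg, so n(e⁻) = 2 × 0.3172 = 0.6344 mol
The cells are in series, so the same charge (and hence the same n(e⁻) = 0.6344 mol) passes through both.
Pb²⁺ + 2e⁻ → Pb, so n(Pb) = 0.6344 / 2 = 0.3172 mol
m(Pb) = 0.3172 × 207.2 = 65.7 g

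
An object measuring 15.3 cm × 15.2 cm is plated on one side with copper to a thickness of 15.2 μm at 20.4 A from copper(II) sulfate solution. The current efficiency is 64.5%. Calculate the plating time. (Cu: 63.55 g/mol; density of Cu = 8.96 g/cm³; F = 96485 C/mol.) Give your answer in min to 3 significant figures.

Plated area = 15.3 × 15.2 = 232.6 cm²
Volume = 232.6 × 15.2×10⁻⁴ cm = 0.3536 cm³
m(Cu) = 0.3536 × 8.96 = 3.168 g
n(Cu) = 3.168 / 63.55 = 0.04985 mol; n(e⁻) = 2 × 0.04985 = 0.09970 mol
Q = 0.09970 × 96485 / 0.645 = 14910 C
t = 14910 / 20.4 = 730.9 s = 12.2 min

12.2 min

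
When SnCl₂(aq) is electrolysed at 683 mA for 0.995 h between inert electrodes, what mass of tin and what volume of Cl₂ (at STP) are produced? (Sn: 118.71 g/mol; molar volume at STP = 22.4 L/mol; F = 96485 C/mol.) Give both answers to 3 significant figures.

Q = 0.683 × 3582 = 2447 C; n(e⁻) = 2447 / 96485 = 0.02536 mol
Cathode: Sn²⁺ + 2e⁻ → Sn → n(Sn) = 0.02536/2 = 0.01268 mol → 1.51 g
Anode: 2Cl⁻ → Cl₂ + 2e⁻ → n(Cl₂) = 0.02536/2 = 0.01268 mol → 0.284 L

1.51 g Sn; 0.284 L Cl₂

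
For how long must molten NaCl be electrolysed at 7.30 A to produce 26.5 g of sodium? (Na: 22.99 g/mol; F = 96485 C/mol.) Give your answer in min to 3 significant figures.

n(Na) = 26.5 / 22.99 = 1.153 mol
Na⁺ + e⁻ → Na, so n(e⁻) = 1.153 mol
Q = 1.153 × 96485 = 1.112×10^5 C
t = Q / I = 1.112×10^5 / 7.30 = 15230 s = 254 min

254 min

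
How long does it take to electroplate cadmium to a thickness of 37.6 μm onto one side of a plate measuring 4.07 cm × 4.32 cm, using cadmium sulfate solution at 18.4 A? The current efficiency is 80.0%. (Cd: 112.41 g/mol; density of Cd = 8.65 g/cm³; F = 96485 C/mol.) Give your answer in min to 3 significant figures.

1.11 min

Plated area = 4.07 × 4.32 = 17.58 cm²
Volume = 17.58 × 37.6×10⁻⁴ cm = 0.06610 cm³
m(Cd) = 0.06610 × 8.65 = 0.5718 g
n(Cd) = 0.5718 / 112.41 = 0.005087 mol; n(e⁻) = 2 × 0.005087 = 0.01017 mol
Q = 0.01017 × 96485 / 0.800 = 1227 C
t = 1227 / 18.4 = 66.68 s = 1.11 min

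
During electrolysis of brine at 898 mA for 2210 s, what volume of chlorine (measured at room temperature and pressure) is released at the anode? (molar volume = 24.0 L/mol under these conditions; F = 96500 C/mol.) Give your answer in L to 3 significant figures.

0.247 L

Q = It = 0.898 × 2210 = 1985 C
n(e⁻) = 1985 / 96500 = 0.02057 mol
2Cl⁻ → Cl₂ + 2e⁻, so n(Cl₂) = 0.02057 / 2 = 0.01029 mol
V = 0.01029 × 24.0 = 0.2470 L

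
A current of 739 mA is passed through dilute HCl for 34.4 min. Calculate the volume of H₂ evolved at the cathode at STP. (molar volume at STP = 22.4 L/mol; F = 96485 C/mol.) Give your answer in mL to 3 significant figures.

Charge passed = 0.739 × 2064 = 1525 C
n(e⁻) = Q/F = 1525/96485 = 0.01581 mol
2H⁺ + 2e⁻ → H₂, so n(H₂) = 0.01581 / 2 = 0.007905 mol
V = 0.007905 × 22.4 = 0.1771 L
= 177 mL

177 mL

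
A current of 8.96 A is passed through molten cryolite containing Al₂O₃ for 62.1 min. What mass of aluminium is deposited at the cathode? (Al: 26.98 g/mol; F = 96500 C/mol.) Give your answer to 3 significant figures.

3.11 g

Q = 8.96 A × 3726 s = 33380 C
Moles of electrons = 33380 / 96500 = 0.3459 mol
Al³⁺ + 3e⁻ → Al, so n(Al) = 0.3459 / 3 = 0.1153 mol
m = 0.1153 × 26.98 = 3.11 g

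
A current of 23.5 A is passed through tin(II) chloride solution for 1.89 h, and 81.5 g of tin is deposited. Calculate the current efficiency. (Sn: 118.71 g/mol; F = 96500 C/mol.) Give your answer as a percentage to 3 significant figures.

Q = 23.5 × 6804 = 1.599×10^5 C
n(e⁻) = 1.599×10^5 / 96500 = 1.657 mol
Sn²⁺ + 2e⁻ → Sn, so theoretical n(Sn) = 0.8285 mol → 98.35 g
Efficiency = 81.5 / 98.35 = 0.8287 = 82.9%

82.9%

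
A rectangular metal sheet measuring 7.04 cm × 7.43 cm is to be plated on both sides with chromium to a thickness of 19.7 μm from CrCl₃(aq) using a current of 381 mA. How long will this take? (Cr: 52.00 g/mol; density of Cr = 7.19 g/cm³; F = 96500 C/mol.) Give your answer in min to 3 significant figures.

Plated area = 2 × 7.04 × 7.43 = 104.6 cm²
Volume = 104.6 × 19.7×10⁻⁴ cm = 0.2061 cm³
m(Cr) = 0.2061 × 7.19 = 1.482 g
n(Cr) = 1.482 / 52.00 = 0.02850 mol; n(e⁻) = 3 × 0.02850 = 0.08550 mol
Q = 0.08550 × 96500 = 8251 C
t = 8251 / 0.381 = 21660 s = 361 min

361 min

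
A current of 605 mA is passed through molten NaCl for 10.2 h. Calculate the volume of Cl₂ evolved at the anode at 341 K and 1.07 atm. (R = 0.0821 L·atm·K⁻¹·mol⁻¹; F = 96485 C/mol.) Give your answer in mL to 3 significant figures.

3010 mL

Q = It = 0.605 × 36720 = 22220 C
Moles of electrons = 22220 / 96485 = 0.2303 mol
2Cl⁻ → Cl₂ + 2e⁻, so n(Cl₂) = 0.2303 / 2 = 0.1152 mol
V = nRT/P = 0.1152 × 0.0821 × 341 / 1.07 = 3.014 L
= 3010 mL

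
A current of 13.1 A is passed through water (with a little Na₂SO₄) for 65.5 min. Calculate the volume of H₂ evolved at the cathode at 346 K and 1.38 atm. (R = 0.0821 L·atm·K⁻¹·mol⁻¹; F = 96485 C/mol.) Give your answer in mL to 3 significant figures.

Q = It = 13.1 × 3930 = 51480 C
n(e⁻) = Q/F = 51480/96485 = 0.5336 mol
2H⁺ + 2e⁻ → H₂, so n(H₂) = 0.5336 / 2 = 0.2668 mol
V = nRT/P = 0.2668 × 0.0821 × 346 / 1.38 = 5.492 L
= 5490 mL

5490 mL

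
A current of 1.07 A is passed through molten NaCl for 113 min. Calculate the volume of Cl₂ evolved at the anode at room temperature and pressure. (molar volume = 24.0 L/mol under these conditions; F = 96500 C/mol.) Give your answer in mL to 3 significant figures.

Q = It = 1.07 × 6780 = 7255 C
n(e⁻) = Q/F = 7255/96500 = 0.07518 mol
2Cl⁻ → Cl₂ + 2e⁻, so n(Cl₂) = 0.07518 / 2 = 0.03759 mol
V = 0.03759 × 24.0 = 0.9022 L
= 902 mL

902 mL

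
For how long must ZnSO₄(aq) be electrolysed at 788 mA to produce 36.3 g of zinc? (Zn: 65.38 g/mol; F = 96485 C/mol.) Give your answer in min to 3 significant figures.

2270 min

n(Zn) = 36.3 / 65.38 = 0.5552 mol
Zn²⁺ + 2e⁻ → Zn, so n(e⁻) = 2 × 0.5552 = 1.110 mol
Q = 1.110 × 96485 = 1.071×10^5 C
t = Q / I = 1.071×10^5 / 0.788 = 1.359×10^5 s = 2270 min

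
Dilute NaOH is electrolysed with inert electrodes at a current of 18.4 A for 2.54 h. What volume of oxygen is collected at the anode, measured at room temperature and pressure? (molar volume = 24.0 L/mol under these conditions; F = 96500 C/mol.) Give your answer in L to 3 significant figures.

10.5 L

Charge passed = 18.4 × 9144 = 1.682×10^5 C
n(e⁻) = 1.682×10^5 / 96500 = 1.743 mol
2H₂O → O₂ + 4H⁺ + 4e⁻, so n(O₂) = 1.743 / 4 = 0.4358 mol
V = 0.4358 × 24.0 = 10.46 L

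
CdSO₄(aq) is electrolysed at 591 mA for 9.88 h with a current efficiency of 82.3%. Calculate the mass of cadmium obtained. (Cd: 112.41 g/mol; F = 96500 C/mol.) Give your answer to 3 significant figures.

10.1 g

Q = 0.591 × 35568 = 21020 C
n(e⁻) = 21020 / 96500 = 0.2178 mol
Cd²⁺ + 2e⁻ → Cd, so theoretical m(Cd) = 0.1089 × 112.41 = 12.24 g
Actual mass = 82.3% × 12.24 = 10.1 g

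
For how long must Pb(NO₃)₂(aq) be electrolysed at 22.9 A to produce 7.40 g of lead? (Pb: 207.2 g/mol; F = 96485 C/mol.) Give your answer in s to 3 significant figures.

301 s

n(Pb) = 7.40 / 207.2 = 0.03571 mol
Pb²⁺ + 2e⁻ → Pb, so n(e⁻) = 2 × 0.03571 = 0.07142 mol
Q = 0.07142 × 96485 = 6891 C
t = Q / I = 6891 / 22.9 = 300.9 s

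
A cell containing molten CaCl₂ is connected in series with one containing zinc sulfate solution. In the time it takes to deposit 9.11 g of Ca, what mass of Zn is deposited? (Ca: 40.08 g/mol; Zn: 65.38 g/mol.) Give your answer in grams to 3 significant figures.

14.9 g

n(Ca) = 9.11 / 40.08 = 0.2273 mol
Ca²⁺ + 2e⁻ → Ca, so n(e⁻) = 2 × 0.2273 = 0.4546 mol
The cells are in series, so the same charge (and hence the same n(e⁻) = 0.4546 mol) passes through both.
Zn²⁺ + 2e⁻ → Zn, so n(Zn) = 0.4546 / 2 = 0.2273 mol
m(Zn) = 0.2273 × 65.38 = 14.9 g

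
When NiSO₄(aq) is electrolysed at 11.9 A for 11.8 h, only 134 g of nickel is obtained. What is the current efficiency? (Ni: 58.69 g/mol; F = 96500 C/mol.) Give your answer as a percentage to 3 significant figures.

87.2%

Q = 11.9 × 42480 = 5.055×10^5 C
n(e⁻) = 5.055×10^5 / 96500 = 5.238 mol
Ni²⁺ + 2e⁻ → Ni, so theoretical n(Ni) = 2.619 mol → 153.7 g
Efficiency = 134 / 153.7 = 0.8718 = 87.2%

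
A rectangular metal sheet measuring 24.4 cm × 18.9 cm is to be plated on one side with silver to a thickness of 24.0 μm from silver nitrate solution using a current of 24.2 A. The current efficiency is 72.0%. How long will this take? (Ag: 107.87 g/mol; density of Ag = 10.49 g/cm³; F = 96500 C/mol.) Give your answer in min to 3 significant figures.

Plated area = 24.4 × 18.9 = 461.2 cm²
Volume = 461.2 × 24.0×10⁻⁴ cm = 1.107 cm³
m(Ag) = 1.107 × 10.49 = 11.61 g
n(Ag) = 11.61 / 107.87 = 0.1076 mol; n(e⁻) = 0.1076 mol
Q = 0.1076 × 96500 / 0.720 = 14420 C
t = 14420 / 24.2 = 595.9 s = 9.93 min

9.93 min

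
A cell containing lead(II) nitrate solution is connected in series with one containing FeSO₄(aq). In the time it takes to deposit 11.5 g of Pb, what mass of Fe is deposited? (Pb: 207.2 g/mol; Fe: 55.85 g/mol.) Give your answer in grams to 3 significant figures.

3.10 g

n(Pb) = 11.5 / 207.2 = 0.05550 mol
Pb²⁺ + 2e⁻ → Pb, so n(e⁻) = 2 × 0.05550 = 0.1110 mol
Same current for the same time ⇒ same n(e⁻) = 0.1110 mol in both cells.
Fe²⁺ + 2e⁻ → Fe, so n(Fe) = 0.1110 / 2 = 0.05550 mol
m(Fe) = 0.05550 × 55.85 = 3.10 g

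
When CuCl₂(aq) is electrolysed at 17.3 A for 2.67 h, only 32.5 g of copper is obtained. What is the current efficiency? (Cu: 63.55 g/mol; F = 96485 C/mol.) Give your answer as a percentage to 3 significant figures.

59.3%

Q = 17.3 × 9612 = 1.663×10^5 C
n(e⁻) = 1.663×10^5 / 96485 = 1.724 mol
Cu²⁺ + 2e⁻ → Cu, so theoretical n(Cu) = 0.8620 mol → 54.78 g
Efficiency = 32.5 / 54.78 = 0.5933 = 59.3%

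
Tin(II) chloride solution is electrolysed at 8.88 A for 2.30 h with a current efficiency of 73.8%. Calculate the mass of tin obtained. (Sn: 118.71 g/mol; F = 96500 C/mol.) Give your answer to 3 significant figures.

Q = 8.88 × 8280 = 73530 C
n(e⁻) = 73530 / 96500 = 0.7620 mol
Sn²⁺ + 2e⁻ → Sn, so theoretical m(Sn) = 0.3810 × 118.71 = 45.23 g
Actual mass = 73.8% × 45.23 = 33.4 g

33.4 g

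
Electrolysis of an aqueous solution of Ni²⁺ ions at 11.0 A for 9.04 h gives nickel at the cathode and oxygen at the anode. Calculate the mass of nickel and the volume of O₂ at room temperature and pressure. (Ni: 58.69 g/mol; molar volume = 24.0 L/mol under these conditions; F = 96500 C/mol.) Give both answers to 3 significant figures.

Q = 11.0 × 32544 = 3.580×10^5 C; n(e⁻) = 3.580×10^5 / 96500 = 3.710 mol
Cathode: Ni²⁺ + 2e⁻ → Ni → n(Ni) = 3.710/2 = 1.855 mol → 109 g
Anode: 2H₂O → O₂ + 4H⁺ + 4e⁻ → n(O₂) = 3.710/4 = 0.9275 mol → 22.3 L

109 g Ni; 22.3 L O₂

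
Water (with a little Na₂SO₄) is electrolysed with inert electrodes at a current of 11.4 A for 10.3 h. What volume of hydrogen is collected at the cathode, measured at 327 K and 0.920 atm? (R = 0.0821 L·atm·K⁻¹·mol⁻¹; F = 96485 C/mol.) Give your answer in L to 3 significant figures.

63.9 L

Q = It = 11.4 × 37080 = 4.227×10^5 C
n(e⁻) = Q/F = 4.227×10^5/96485 = 4.381 mol
2H⁺ + 2e⁻ → H₂, so n(H₂) = 4.381 / 2 = 2.191 mol
V = nRT/P = 2.191 × 0.0821 × 327 / 0.920 = 63.94 L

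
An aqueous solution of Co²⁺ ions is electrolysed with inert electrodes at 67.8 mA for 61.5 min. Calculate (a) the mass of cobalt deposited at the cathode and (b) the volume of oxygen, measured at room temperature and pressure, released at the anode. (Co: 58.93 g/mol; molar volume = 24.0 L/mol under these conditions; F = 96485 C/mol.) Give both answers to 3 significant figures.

0.0764 g Co; 0.0156 L O₂

Q = 0.0678 × 3690 = 250.2 C; n(e⁻) = 250.2 / 96485 = 0.002593 mol
Cathode: Co²⁺ + 2e⁻ → Co → n(Co) = 0.002593/2 = 0.001297 mol → 0.0764 g
Anode: 2H₂O → O₂ + 4H⁺ + 4e⁻ → n(O₂) = 0.002593/4 = 6.483×10^-4 mol → 0.0156 L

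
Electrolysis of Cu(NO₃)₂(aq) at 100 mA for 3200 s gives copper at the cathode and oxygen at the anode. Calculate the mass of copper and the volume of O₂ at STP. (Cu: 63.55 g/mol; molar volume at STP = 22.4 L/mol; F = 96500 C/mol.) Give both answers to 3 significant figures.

0.105 g Cu; 0.0186 L O₂

Q = 0.100 × 3200 = 320.0 C; n(e⁻) = 320.0 / 96500 = 0.003316 mol
Cathode: Cu²⁺ + 2e⁻ → Cu → n(Cu) = 0.003316/2 = 0.001658 mol → 0.105 g
Anode: 2H₂O → O₂ + 4H⁺ + 4e⁻ → n(O₂) = 0.003316/4 = 8.290×10^-4 mol → 0.0186 L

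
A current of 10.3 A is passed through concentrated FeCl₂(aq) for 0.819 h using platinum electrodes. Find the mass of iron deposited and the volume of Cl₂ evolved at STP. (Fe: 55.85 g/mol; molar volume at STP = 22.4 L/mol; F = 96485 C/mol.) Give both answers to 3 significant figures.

8.79 g Fe; 3.53 L Cl₂

Q = 10.3 × 2948.4 = 30370 C; n(e⁻) = 30370 / 96485 = 0.3148 mol
Cathode: Fe²⁺ + 2e⁻ → Fe → n(Fe) = 0.3148/2 = 0.1574 mol → 8.79 g
Anode: 2Cl⁻ → Cl₂ + 2e⁻ → n(Cl₂) = 0.3148/2 = 0.1574 mol → 3.53 L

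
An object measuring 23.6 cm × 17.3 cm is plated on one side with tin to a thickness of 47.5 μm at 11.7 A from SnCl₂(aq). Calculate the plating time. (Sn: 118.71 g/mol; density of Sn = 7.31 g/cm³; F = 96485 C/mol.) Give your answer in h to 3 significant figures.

Plated area = 23.6 × 17.3 = 408.3 cm²
Volume = 408.3 × 47.5×10⁻⁴ cm = 1.939 cm³
m(Sn) = 1.939 × 7.31 = 14.17 g
n(Sn) = 14.17 / 118.71 = 0.1194 mol; n(e⁻) = 2 × 0.1194 = 0.2388 mol
Q = 0.2388 × 96485 = 23040 C
t = 23040 / 11.7 = 1969 s = 0.547 h

0.547 h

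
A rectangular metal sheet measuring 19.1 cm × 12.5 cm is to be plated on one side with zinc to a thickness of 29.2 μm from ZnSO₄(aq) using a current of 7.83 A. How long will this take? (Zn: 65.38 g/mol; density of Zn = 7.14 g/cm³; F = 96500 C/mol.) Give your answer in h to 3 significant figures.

0.521 h

Plated area = 19.1 × 12.5 = 238.8 cm²
Volume = 238.8 × 29.2×10⁻⁴ cm = 0.6973 cm³
m(Zn) = 0.6973 × 7.14 = 4.979 g
n(Zn) = 4.979 / 65.38 = 0.07615 mol; n(e⁻) = 2 × 0.07615 = 0.1523 mol
Q = 0.1523 × 96500 = 14700 C
t = 14700 / 7.83 = 1877 s = 0.521 h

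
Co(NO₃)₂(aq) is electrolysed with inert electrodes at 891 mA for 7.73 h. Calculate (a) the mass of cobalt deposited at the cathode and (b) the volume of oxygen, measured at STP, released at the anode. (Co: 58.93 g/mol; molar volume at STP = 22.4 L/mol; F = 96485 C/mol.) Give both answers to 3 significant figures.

Q = 0.891 × 27828 = 24790 C; n(e⁻) = 24790 / 96485 = 0.2569 mol
Cathode: Co²⁺ + 2e⁻ → Co → n(Co) = 0.2569/2 = 0.1285 mol → 7.57 g
Anode: 2H₂O → O₂ + 4H⁺ + 4e⁻ → n(O₂) = 0.2569/4 = 0.06423 mol → 1.44 L

7.57 g Co; 1.44 L O₂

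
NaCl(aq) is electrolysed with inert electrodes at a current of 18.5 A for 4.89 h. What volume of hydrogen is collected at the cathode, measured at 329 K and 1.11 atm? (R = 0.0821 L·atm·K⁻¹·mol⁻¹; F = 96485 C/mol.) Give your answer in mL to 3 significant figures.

41100 mL

Q = It = 18.5 × 17604 = 3.257×10^5 C
n(e⁻) = Q/F = 3.257×10^5/96485 = 3.376 mol
2H⁺ + 2e⁻ → H₂, so n(H₂) = 3.376 / 2 = 1.688 mol
V = nRT/P = 1.688 × 0.0821 × 329 / 1.11 = 41.08 L
= 41100 mL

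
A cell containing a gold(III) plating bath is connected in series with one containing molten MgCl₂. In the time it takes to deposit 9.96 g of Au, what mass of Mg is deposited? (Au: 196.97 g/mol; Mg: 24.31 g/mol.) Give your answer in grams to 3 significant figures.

n(Au) = 9.96 / 196.97 = 0.05057 mol
Au³⁺ + 3e⁻ → Au, so n(e⁻) = 3 × 0.05057 = 0.1517 mol
The cells are in series, so the same charge (and hence the same n(e⁻) = 0.1517 mol) passes through both.
Mg²⁺ + 2e⁻ → Mg, so n(Mg) = 0.1517 / 2 = 0.07585 mol
m(Mg) = 0.07585 × 24.31 = 1.84 g

1.84 g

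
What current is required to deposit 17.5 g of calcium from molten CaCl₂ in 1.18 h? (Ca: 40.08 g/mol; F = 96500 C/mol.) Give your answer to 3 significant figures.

n(Ca) = 17.5 / 40.08 = 0.4366 mol
Ca²⁺ + 2e⁻ → Ca, so n(e⁻) = 2 × 0.4366 = 0.8732 mol
Q = 0.8732 × 96500 = 84260 C
I = Q / t = 84260 / 4248 s = 19.8 A

19.8 A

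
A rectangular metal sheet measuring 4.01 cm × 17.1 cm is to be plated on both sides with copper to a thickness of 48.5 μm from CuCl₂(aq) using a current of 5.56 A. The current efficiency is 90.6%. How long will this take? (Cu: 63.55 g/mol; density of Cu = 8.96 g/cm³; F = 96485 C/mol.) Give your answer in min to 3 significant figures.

59.9 min

Plated area = 2 × 4.01 × 17.1 = 137.1 cm²
Volume = 137.1 × 48.5×10⁻⁴ cm = 0.6649 cm³
m(Cu) = 0.6649 × 8.96 = 5.958 g
n(Cu) = 5.958 / 63.55 = 0.09375 mol; n(e⁻) = 2 × 0.09375 = 0.1875 mol
Q = 0.1875 × 96485 / 0.906 = 19970 C
t = 19970 / 5.56 = 3592 s = 59.9 min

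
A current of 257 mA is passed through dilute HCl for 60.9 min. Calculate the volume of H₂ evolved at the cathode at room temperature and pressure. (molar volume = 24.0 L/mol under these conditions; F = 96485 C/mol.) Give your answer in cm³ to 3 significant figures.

117 cm³

Q = 0.257 A × 3654 s = 939.1 C
n(e⁻) = Q/F = 939.1/96485 = 0.009733 mol
2H⁺ + 2e⁻ → H₂, so n(H₂) = 0.009733 / 2 = 0.004867 mol
V = 0.004867 × 24.0 = 0.1168 L
= 117 cm³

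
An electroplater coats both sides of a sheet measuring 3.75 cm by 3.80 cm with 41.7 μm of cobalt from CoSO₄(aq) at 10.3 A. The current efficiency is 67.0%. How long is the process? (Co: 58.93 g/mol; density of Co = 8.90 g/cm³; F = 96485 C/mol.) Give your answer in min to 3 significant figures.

8.36 min

Plated area = 2 × 3.75 × 3.80 = 28.50 cm²
Volume = 28.50 × 41.7×10⁻⁴ cm = 0.1188 cm³
m(Co) = 0.1188 × 8.90 = 1.057 g
n(Co) = 1.057 / 58.93 = 0.01794 mol; n(e⁻) = 2 × 0.01794 = 0.03588 mol
Q = 0.03588 × 96485 / 0.670 = 5167 C
t = 5167 / 10.3 = 501.7 s = 8.36 min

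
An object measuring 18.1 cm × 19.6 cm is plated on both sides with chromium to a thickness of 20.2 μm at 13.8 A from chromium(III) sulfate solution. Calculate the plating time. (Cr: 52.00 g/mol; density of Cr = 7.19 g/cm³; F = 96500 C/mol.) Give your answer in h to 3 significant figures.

Plated area = 2 × 18.1 × 19.6 = 709.5 cm²
Volume = 709.5 × 20.2×10⁻⁴ cm = 1.433 cm³
m(Cr) = 1.433 × 7.19 = 10.30 g
n(Cr) = 10.30 / 52.00 = 0.1981 mol; n(e⁻) = 3 × 0.1981 = 0.5943 mol
Q = 0.5943 × 96500 = 57350 C
t = 57350 / 13.8 = 4156 s = 1.15 h

1.15 h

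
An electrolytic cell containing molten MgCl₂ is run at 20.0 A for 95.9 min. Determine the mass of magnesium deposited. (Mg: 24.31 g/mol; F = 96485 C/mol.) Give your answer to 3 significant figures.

14.5 g

Q = 20.0 A × 5754 s = 1.151×10^5 C
n(e⁻) = 1.151×10^5 / 96485 = 1.193 mol
Mg²⁺ + 2e⁻ → Mg, so n(Mg) = 1.193 / 2 = 0.5965 mol
m = 0.5965 × 24.31 = 14.5 g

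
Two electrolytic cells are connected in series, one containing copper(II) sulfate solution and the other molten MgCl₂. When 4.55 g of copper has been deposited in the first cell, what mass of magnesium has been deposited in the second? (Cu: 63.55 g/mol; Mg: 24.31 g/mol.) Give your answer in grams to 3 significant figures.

1.74 g

n(Cu) = 4.55 / 63.55 = 0.07160 mol
Cu²⁺ + 2e⁻ → Cu, so n(e⁻) = 2 × 0.07160 = 0.1432 mol
The cells are in series, so the same charge (and hence the same n(e⁻) = 0.1432 mol) passes through both.
Mg²⁺ + 2e⁻ → Mg, so n(Mg) = 0.1432 / 2 = 0.07160 mol
m(Mg) = 0.07160 × 24.31 = 1.74 g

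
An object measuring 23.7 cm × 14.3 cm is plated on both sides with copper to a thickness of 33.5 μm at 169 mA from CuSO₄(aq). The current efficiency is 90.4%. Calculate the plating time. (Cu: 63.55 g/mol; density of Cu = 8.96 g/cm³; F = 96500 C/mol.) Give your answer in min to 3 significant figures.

6740 min

Plated area = 2 × 23.7 × 14.3 = 677.8 cm²
Volume = 677.8 × 33.5×10⁻⁴ cm = 2.271 cm³
m(Cu) = 2.271 × 8.96 = 20.35 g
n(Cu) = 20.35 / 63.55 = 0.3202 mol; n(e⁻) = 2 × 0.3202 = 0.6404 mol
Q = 0.6404 × 96500 / 0.904 = 68360 C
t = 68360 / 0.169 = 4.045×10^5 s = 6740 min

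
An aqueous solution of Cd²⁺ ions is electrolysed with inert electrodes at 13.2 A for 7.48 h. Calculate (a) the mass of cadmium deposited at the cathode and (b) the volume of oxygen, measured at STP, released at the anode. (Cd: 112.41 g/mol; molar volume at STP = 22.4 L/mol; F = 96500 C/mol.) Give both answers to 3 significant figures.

Q = 13.2 × 26928 = 3.554×10^5 C; n(e⁻) = 3.554×10^5 / 96500 = 3.683 mol
Cathode: Cd²⁺ + 2e⁻ → Cd → n(Cd) = 3.683/2 = 1.842 mol → 207 g
Anode: 2H₂O → O₂ + 4H⁺ + 4e⁻ → n(O₂) = 3.683/4 = 0.9208 mol → 20.6 L

207 g Cd; 20.6 L O₂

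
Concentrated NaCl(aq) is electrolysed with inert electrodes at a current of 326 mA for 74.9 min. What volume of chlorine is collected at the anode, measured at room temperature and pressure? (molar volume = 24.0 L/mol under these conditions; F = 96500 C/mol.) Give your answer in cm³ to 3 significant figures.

Q = It = 0.326 × 4494 = 1465 C
n(e⁻) = 1465 / 96500 = 0.01518 mol
2Cl⁻ → Cl₂ + 2e⁻, so n(Cl₂) = 0.01518 / 2 = 0.007590 mol
V = 0.007590 × 24.0 = 0.1822 L
= 182 cm³

182 cm³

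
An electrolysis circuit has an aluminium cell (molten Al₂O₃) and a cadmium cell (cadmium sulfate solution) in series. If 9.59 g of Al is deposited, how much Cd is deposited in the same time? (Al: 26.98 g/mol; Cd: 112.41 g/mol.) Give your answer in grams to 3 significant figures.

n(Al) = 9.59 / 26.98 = 0.3554 mol
Al³⁺ + 3e⁻ → Al, so n(e⁻) = 3 × 0.3554 = 1.066 mol
Since the cells are in series, n(e⁻) in the Cd cell is also 1.066 mol.
Cd²⁺ + 2e⁻ → Cd, so n(Cd) = 1.066 / 2 = 0.5330 mol
m(Cd) = 0.5330 × 112.41 = 59.9 g

59.9 g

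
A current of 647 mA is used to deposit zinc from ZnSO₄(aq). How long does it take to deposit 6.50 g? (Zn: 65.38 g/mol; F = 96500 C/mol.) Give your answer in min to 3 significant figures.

494 min

n(Zn) = 6.50 / 65.38 = 0.09942 mol
Zn²⁺ + 2e⁻ → Zn, so n(e⁻) = 2 × 0.09942 = 0.1988 mol
Q = 0.1988 × 96500 = 19180 C
t = Q / I = 19180 / 0.647 = 29640 s = 494 min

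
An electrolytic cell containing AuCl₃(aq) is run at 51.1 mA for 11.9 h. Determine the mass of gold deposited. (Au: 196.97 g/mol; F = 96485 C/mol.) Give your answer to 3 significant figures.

Q = It = 0.0511 × 42840 = 2189 C
n(e⁻) = 2189 / 96485 = 0.02269 mol
Au³⁺ + 3e⁻ → Au, so n(Au) = 0.02269 / 3 = 0.007563 mol
m = 0.007563 × 196.97 = 1.49 g

1.49 g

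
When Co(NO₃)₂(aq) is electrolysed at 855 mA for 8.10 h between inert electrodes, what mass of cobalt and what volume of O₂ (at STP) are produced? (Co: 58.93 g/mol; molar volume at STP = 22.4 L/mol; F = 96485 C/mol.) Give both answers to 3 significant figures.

Q = 0.855 × 29160 = 24930 C; n(e⁻) = 24930 / 96485 = 0.2584 mol
Cathode: Co²⁺ + 2e⁻ → Co → n(Co) = 0.2584/2 = 0.1292 mol → 7.61 g
Anode: 2H₂O → O₂ + 4H⁺ + 4e⁻ → n(O₂) = 0.2584/4 = 0.06460 mol → 1.45 L

7.61 g Co; 1.45 L O₂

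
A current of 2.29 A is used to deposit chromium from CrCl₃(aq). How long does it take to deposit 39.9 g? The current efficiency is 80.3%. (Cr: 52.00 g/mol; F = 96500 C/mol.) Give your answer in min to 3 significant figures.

n(Cr) = 39.9 / 52.00 = 0.7673 mol
Cr³⁺ + 3e⁻ → Cr, so n(e⁻) = 3 × 0.7673 = 2.302 mol
Q = 2.302 × 96500 / 0.803 = 2.766×10^5 C
t = Q / I = 2.766×10^5 / 2.29 = 1.208×10^5 s = 2010 min

2010 min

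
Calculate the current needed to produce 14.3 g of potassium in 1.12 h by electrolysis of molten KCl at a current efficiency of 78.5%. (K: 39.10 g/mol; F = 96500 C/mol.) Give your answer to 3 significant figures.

11.2 A

n(K) = 14.3 / 39.10 = 0.3657 mol
K⁺ + e⁻ → K, so n(e⁻) = 0.3657 mol
Q = 0.3657 × 96500 / 0.785 = 44960 C
I = Q / t = 44960 / 4032 s = 11.2 A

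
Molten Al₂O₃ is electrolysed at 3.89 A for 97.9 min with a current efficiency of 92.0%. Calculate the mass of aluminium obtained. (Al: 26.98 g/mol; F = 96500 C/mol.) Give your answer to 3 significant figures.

Q = 3.89 × 5874 = 22850 C
n(e⁻) = 22850 / 96500 = 0.2368 mol
Al³⁺ + 3e⁻ → Al, so theoretical m(Al) = 0.07893 × 26.98 = 2.130 g
Actual mass = 92.0% × 2.130 = 1.96 g

1.96 g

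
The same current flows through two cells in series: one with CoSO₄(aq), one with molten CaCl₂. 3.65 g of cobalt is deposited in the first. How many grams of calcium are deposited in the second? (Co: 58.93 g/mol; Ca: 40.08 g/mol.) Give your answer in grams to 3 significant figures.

2.48 g

n(Co) = 3.65 / 58.93 = 0.06194 mol
Co²⁺ + 2e⁻ → Co, so n(e⁻) = 2 × 0.06194 = 0.1239 mol
The cells are in series, so the same charge (and hence the same n(e⁻) = 0.1239 mol) passes through both.
Ca²⁺ + 2e⁻ → Ca, so n(Ca) = 0.1239 / 2 = 0.06195 mol
m(Ca) = 0.06195 × 40.08 = 2.48 g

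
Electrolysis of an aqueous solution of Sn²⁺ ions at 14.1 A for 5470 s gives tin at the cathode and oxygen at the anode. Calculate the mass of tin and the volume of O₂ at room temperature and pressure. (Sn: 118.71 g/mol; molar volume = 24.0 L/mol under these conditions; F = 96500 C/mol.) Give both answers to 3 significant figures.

Q = 14.1 × 5470 = 77130 C; n(e⁻) = 77130 / 96500 = 0.7993 mol
Cathode: Sn²⁺ + 2e⁻ → Sn → n(Sn) = 0.7993/2 = 0.3997 mol → 47.4 g
Anode: 2H₂O → O₂ + 4H⁺ + 4e⁻ → n(O₂) = 0.7993/4 = 0.1998 mol → 4.80 L

47.4 g Sn; 4.80 L O₂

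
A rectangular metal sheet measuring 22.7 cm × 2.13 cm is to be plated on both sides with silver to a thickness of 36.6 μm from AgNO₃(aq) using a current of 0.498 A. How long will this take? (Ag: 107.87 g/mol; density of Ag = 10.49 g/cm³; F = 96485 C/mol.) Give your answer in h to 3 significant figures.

Plated area = 2 × 22.7 × 2.13 = 96.70 cm²
Volume = 96.70 × 36.6×10⁻⁴ cm = 0.3539 cm³
m(Ag) = 0.3539 × 10.49 = 3.712 g
n(Ag) = 3.712 / 107.87 = 0.03441 mol; n(e⁻) = 0.03441 mol
Q = 0.03441 × 96485 = 3320 C
t = 3320 / 0.498 = 6667 s = 1.85 h

1.85 h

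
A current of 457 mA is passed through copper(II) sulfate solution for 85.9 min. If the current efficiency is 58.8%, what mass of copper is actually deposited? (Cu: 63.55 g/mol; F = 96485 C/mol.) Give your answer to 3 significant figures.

Q = 0.457 × 5154 = 2355 C
n(e⁻) = 2355 / 96485 = 0.02441 mol
Cu²⁺ + 2e⁻ → Cu, so theoretical m(Cu) = 0.01221 × 63.55 = 0.7759 g
Actual mass = 58.8% × 0.7759 = 0.456 g

0.456 g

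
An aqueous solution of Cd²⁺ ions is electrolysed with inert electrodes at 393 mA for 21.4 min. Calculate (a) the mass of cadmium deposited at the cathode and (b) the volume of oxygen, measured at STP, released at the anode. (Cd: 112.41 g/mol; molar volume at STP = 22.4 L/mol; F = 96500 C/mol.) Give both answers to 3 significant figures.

Q = 0.393 × 1284 = 504.6 C; n(e⁻) = 504.6 / 96500 = 0.005229 mol
Cathode: Cd²⁺ + 2e⁻ → Cd → n(Cd) = 0.005229/2 = 0.002615 mol → 0.294 g
Anode: 2H₂O → O₂ + 4H⁺ + 4e⁻ → n(O₂) = 0.005229/4 = 0.001307 mol → 0.0293 L

0.294 g Cd; 0.0293 L O₂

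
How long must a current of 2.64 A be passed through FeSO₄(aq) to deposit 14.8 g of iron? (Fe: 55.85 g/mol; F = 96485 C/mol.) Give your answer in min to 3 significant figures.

n(Fe) = 14.8 / 55.85 = 0.2650 mol
Fe²⁺ + 2e⁻ → Fe, so n(e⁻) = 2 × 0.2650 = 0.5300 mol
Q = 0.5300 × 96485 = 51140 C
t = Q / I = 51140 / 2.64 = 19370 s = 323 min

323 min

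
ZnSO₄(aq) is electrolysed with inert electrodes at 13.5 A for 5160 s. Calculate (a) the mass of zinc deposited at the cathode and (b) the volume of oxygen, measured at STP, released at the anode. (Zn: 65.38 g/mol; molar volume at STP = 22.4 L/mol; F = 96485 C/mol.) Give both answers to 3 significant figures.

23.6 g Zn; 4.04 L O₂

Q = 13.5 × 5160 = 69660 C; n(e⁻) = 69660 / 96485 = 0.7220 mol
Cathode: Zn²⁺ + 2e⁻ → Zn → n(Zn) = 0.7220/2 = 0.3610 mol → 23.6 g
Anode: 2H₂O → O₂ + 4H⁺ + 4e⁻ → n(O₂) = 0.7220/4 = 0.1805 mol → 4.04 L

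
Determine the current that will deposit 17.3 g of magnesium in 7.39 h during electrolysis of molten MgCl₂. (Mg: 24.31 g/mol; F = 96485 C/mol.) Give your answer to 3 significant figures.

5.16 A

n(Mg) = 17.3 / 24.31 = 0.7116 mol
Mg²⁺ + 2e⁻ → Mg, so n(e⁻) = 2 × 0.7116 = 1.423 mol
Q = 1.423 × 96485 = 1.373×10^5 C
I = Q / t = 1.373×10^5 / 26604 s = 5.16 A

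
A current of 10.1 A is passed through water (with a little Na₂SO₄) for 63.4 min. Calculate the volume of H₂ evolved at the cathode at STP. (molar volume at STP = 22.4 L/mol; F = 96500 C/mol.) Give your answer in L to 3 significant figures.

Q = 10.1 A × 3804 s = 38420 C
Moles of electrons = 38420 / 96500 = 0.3981 mol
2H⁺ + 2e⁻ → H₂, so n(H₂) = 0.3981 / 2 = 0.1991 mol
V = 0.1991 × 22.4 = 4.460 L

4.46 L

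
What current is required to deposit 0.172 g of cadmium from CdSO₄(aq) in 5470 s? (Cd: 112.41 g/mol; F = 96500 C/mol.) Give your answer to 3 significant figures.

0.0540 A

n(Cd) = 0.172 / 112.41 = 0.001530 mol
Cd²⁺ + 2e⁻ → Cd, so n(e⁻) = 2 × 0.001530 = 0.003060 mol
Q = 0.003060 × 96500 = 295.3 C
I = Q / t = 295.3 / 5470 s = 0.0540 A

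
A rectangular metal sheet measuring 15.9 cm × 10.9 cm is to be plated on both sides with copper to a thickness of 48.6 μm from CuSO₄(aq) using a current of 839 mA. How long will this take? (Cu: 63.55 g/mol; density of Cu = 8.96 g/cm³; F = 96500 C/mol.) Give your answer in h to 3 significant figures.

Plated area = 2 × 15.9 × 10.9 = 346.6 cm²
Volume = 346.6 × 48.6×10⁻⁴ cm = 1.684 cm³
m(Cu) = 1.684 × 8.96 = 15.09 g
n(Cu) = 15.09 / 63.55 = 0.2375 mol; n(e⁻) = 2 × 0.2375 = 0.4750 mol
Q = 0.4750 × 96500 = 45840 C
t = 45840 / 0.839 = 54640 s = 15.2 h

15.2 h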